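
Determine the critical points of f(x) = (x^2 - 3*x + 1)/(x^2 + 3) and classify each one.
f'(x) = (3*x^2 + 4*x - 9)/(x^4 + 6*x^2 + 9)

Solve f'(x) = 0:
  f'(x) = (3*x^2 + 4*x - 9)/(x^2 + 3)^2; the denominator is positive wherever f is defined, so f'(x) = 0 ⇔ 3*x^2 + 4*x - 9 = 0.
  3*x^2 + 4*x - 9 = 0 has no rational roots; quadratic formula: x = (-4 ± √124)/6.
  ⇒ x = -sqrt(31)/3 - 2/3 ≈ -2.5226, -2/3 + sqrt(31)/3 ≈ 1.1893

f''(x) = 6*(-x^3 - 2*x^2 + 9*x + 2)/(x^6 + 9*x^4 + 27*x^2 + 27)
Second-derivative test at each critical point:
  f''(-2.5226) = -0.1270 < 0 → local maximum
  f''(1.1893) = 0.5715 > 0 → local minimum

Critical points: x = -sqrt(31)/3 - 2/3 ≈ -2.5226 (local maximum); x = -2/3 + sqrt(31)/3 ≈ 1.1893 (local minimum)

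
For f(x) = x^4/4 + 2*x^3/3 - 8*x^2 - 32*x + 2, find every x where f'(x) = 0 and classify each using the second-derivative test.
f'(x) = x^3 + 2*x^2 - 16*x - 32

Solve f'(x) = 0:
  Factor: x^3 + 2*x^2 - 16*x - 32 = (x - 4)*(x + 2)*(x + 4) = 0.
  ⇒ x = -4, -2, 4

f''(x) = 3*x^2 + 4*x - 16
Second-derivative test at each critical point:
  f''(-4) = 16 > 0 → local minimum
  f''(-2) = -12 < 0 → local maximum
  f''(4) = 48 > 0 → local minimum

Critical points: x = -4 (local minimum); x = -2 (local maximum); x = 4 (local minimum)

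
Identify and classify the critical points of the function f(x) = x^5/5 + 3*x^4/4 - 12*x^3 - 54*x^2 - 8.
f'(x) = x*(x^3 + 3*x^2 - 36*x - 108)

Solve f'(x) = 0:
  Factor: x^4 + 3*x^3 - 36*x^2 - 108*x = x*(x - 6)*(x + 3)*(x + 6) = 0.
  ⇒ x = -6, -3, 0, 6

f''(x) = 4*x^3 + 9*x^2 - 72*x - 108
Second-derivative test at each critical point:
  f''(-6) = -216 < 0 → local maximum
  f''(-3) = 81 > 0 → local minimum
  f''(0) = -108 < 0 → local maximum
  f''(6) = 648 > 0 → local minimum

Critical points: x = -6 (local maximum); x = -3 (local minimum); x = 0 (local maximum); x = 6 (local minimum)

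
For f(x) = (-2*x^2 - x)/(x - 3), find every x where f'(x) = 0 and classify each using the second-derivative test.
f'(x) = (-2*x^2 + 12*x + 3)/(x^2 - 6*x + 9)

Solve f'(x) = 0:
  f'(x) = -(2*x^2 - 12*x - 3)/(x - 3)^2; the denominator is positive wherever f is defined, so f'(x) = 0 ⇔ -2*x^2 + 12*x + 3 = 0.
  2*x^2 - 12*x - 3 = 0 has no rational roots; quadratic formula: x = (12 ± √168)/4.
  ⇒ x = 3 - sqrt(42)/2 ≈ -0.2404, 3 + sqrt(42)/2 ≈ 6.2404

f''(x) = -42/(x^3 - 9*x^2 + 27*x - 27)
Second-derivative test at each critical point:
  f''(-0.2404) = 1.2344 > 0 → local minimum
  f''(6.2404) = -1.2344 < 0 → local maximum

Critical points: x = 3 - sqrt(42)/2 ≈ -0.2404 (local minimum); x = 3 + sqrt(42)/2 ≈ 6.2404 (local maximum)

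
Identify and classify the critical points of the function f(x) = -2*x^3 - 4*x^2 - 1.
f'(x) = 2*x*(-3*x - 4)

Solve f'(x) = 0:
  Factor: -6*x^2 - 8*x = -2*x*(3*x + 4) = 0.
  ⇒ x = -4/3, 0

f''(x) = -12*x - 8
Second-derivative test at each critical point:
  f''(-4/3) = 8 > 0 → local minimum
  f''(0) = -8 < 0 → local maximum

Critical points: x = -4/3 (local minimum); x = 0 (local maximum)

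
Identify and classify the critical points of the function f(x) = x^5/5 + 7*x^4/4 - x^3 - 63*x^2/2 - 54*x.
f'(x) = x^4 + 7*x^3 - 3*x^2 - 63*x - 54

Solve f'(x) = 0:
  Factor: x^4 + 7*x^3 - 3*x^2 - 63*x - 54 = (x - 3)*(x + 1)*(x + 3)*(x + 6) = 0.
  ⇒ x = -6, -3, -1, 3

f''(x) = 4*x^3 + 21*x^2 - 6*x - 63
Second-derivative test at each critical point:
  f''(-6) = -135 < 0 → local maximum
  f''(-3) = 36 > 0 → local minimum
  f''(-1) = -40 < 0 → local maximum
  f''(3) = 216 > 0 → local minimum

Critical points: x = -6 (local maximum); x = -3 (local minimum); x = -1 (local maximum); x = 3 (local minimum)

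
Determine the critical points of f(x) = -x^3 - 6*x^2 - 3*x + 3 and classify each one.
f'(x) = -3*x^2 - 12*x - 3

Solve f'(x) = 0:
  Factor: -3*x^2 - 12*x - 3 = -3*(x^2 + 4*x + 1); x^2 + 4*x + 1 = 0 has no rational roots; quadratic formula: x = (-4 ± √12)/2.
  ⇒ x = -2 - sqrt(3) ≈ -3.7321, -2 + sqrt(3) ≈ -0.2679

f''(x) = -6*x - 12
Second-derivative test at each critical point:
  f''(-3.7321) = 10.3923 > 0 → local minimum
  f''(-0.2679) = -10.3923 < 0 → local maximum

Critical points: x = -2 - sqrt(3) ≈ -3.7321 (local minimum); x = -2 + sqrt(3) ≈ -0.2679 (local maximum)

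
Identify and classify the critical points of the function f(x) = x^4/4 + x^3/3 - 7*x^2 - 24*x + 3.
f'(x) = x^3 + x^2 - 14*x - 24

Solve f'(x) = 0:
  Factor: x^3 + x^2 - 14*x - 24 = (x - 4)*(x + 2)*(x + 3) = 0.
  ⇒ x = -3, -2, 4

f''(x) = 3*x^2 + 2*x - 14
Second-derivative test at each critical point:
  f''(-3) = 7 > 0 → local minimum
  f''(-2) = -6 < 0 → local maximum
  f''(4) = 42 > 0 → local minimum

Critical points: x = -3 (local minimum); x = -2 (local maximum); x = 4 (local minimum)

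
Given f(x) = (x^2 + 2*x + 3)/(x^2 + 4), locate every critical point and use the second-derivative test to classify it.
f'(x) = 2*(-x^2 + x + 4)/(x^4 + 8*x^2 + 16)

Solve f'(x) = 0:
  f'(x) = -2*(x^2 - x - 4)/(x^2 + 4)^2; the denominator is positive wherever f is defined, so f'(x) = 0 ⇔ -2*x^2 + 2*x + 8 = 0.
  Factor: -2*x^2 + 2*x + 8 = -2*(x^2 - x - 4); x^2 - x - 4 = 0 has no rational roots; quadratic formula: x = (1 ± √17)/2.
  ⇒ x = 1/2 - sqrt(17)/2 ≈ -1.5616, 1/2 + sqrt(17)/2 ≈ 2.5616

f''(x) = 2*(2*x^3 - 3*x^2 - 24*x + 4)/(x^6 + 12*x^4 + 48*x^2 + 64)
Second-derivative test at each critical point:
  f''(-1.5616) = 0.1989 > 0 → local minimum
  f''(2.5616) = -0.0739 < 0 → local maximum

Critical points: x = 1/2 - sqrt(17)/2 ≈ -1.5616 (local minimum); x = 1/2 + sqrt(17)/2 ≈ 2.5616 (local maximum)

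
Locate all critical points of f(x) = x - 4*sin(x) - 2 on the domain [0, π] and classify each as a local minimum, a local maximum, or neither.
f'(x) = 1 - 4*cos(x)

Solve f'(x) = 0 on [0, π]:
  f'(x) = 0 ⇔ cos(x) = 1/4, i.e. x = ±arccos(1/4) + 2nπ; keep the solutions lying in [0, π].
  ⇒ x = acos(1/4) ≈ 1.3181

f''(x) = 4*sin(x)
Second-derivative test at each critical point:
  f''(1.3181) = 3.8730 > 0 → local minimum

Critical points: x = acos(1/4) ≈ 1.3181 (local minimum)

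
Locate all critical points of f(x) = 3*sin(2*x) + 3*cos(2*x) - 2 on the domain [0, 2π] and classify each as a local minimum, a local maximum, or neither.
f'(x) = 6*sqrt(2)*cos(2*x + pi/4)

Solve f'(x) = 0 on [0, 2π]:
  f'(x) = 0 ⇔ 3*cos(2*x) = 3*sin(2*x) ⇔ tan(2*x) = 1, i.e. 2*x = arctan(1) + nπ; keep the solutions lying in [0, 2π].
  ⇒ x = pi/8 ≈ 0.3927, 5*pi/8 ≈ 1.9635, 9*pi/8 ≈ 3.5343, 13*pi/8 ≈ 5.1051

f''(x) = -12*sqrt(2)*sin(2*x + pi/4)
Second-derivative test at each critical point:
  f''(0.3927) = -16.9706 < 0 → local maximum
  f''(1.9635) = 16.9706 > 0 → local minimum
  f''(3.5343) = -16.9706 < 0 → local maximum
  f''(5.1051) = 16.9706 > 0 → local minimum

Critical points: x = pi/8 ≈ 0.3927 (local maximum); x = 5*pi/8 ≈ 1.9635 (local minimum); x = 9*pi/8 ≈ 3.5343 (local maximum); x = 13*pi/8 ≈ 5.1051 (local minimum)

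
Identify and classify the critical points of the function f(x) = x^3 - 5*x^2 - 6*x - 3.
f'(x) = 3*x^2 - 10*x - 6

Solve f'(x) = 0:
  3*x^2 - 10*x - 6 = 0 has no rational roots; quadratic formula: x = (10 ± √172)/6.
  ⇒ x = 5/3 - sqrt(43)/3 ≈ -0.5191, 5/3 + sqrt(43)/3 ≈ 3.8525

f''(x) = 6*x - 10
Second-derivative test at each critical point:
  f''(-0.5191) = -13.1149 < 0 → local maximum
  f''(3.8525) = 13.1149 > 0 → local minimum

Critical points: x = 5/3 - sqrt(43)/3 ≈ -0.5191 (local maximum); x = 5/3 + sqrt(43)/3 ≈ 3.8525 (local minimum)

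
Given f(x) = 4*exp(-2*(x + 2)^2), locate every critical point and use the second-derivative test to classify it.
f'(x) = 16*(-x - 2)*exp(-2*(x + 2)^2)

Solve f'(x) = 0:
  f'(x) = (-16*x - 32)·exp(-2*(x + 2)^2) and exp(-2*(x + 2)^2) > 0 for every x, so f'(x) = 0 ⇔ -16*x - 32 = 0.
  Factor: -16*x - 32 = -16*(x + 2) = 0.
  ⇒ x = -2

f''(x) = 16*(4*(x + 2)^2 - 1)*exp(-2*(x + 2)^2)
Second-derivative test at each critical point:
  f''(-2) = -16 < 0 → local maximum

Critical points: x = -2 (local maximum)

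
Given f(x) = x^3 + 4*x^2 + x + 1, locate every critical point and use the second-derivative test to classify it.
f'(x) = 3*x^2 + 8*x + 1

Solve f'(x) = 0:
  3*x^2 + 8*x + 1 = 0 has no rational roots; quadratic formula: x = (-8 ± √52)/6.
  ⇒ x = -4/3 - sqrt(13)/3 ≈ -2.5352, -4/3 + sqrt(13)/3 ≈ -0.1315

f''(x) = 6*x + 8
Second-derivative test at each critical point:
  f''(-2.5352) = -7.2111 < 0 → local maximum
  f''(-0.1315) = 7.2111 > 0 → local minimum

Critical points: x = -4/3 - sqrt(13)/3 ≈ -2.5352 (local maximum); x = -4/3 + sqrt(13)/3 ≈ -0.1315 (local minimum)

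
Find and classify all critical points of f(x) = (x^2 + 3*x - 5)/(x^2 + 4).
f'(x) = 3*(-x^2 + 6*x + 4)/(x^4 + 8*x^2 + 16)

Solve f'(x) = 0:
  f'(x) = -3*(x^2 - 6*x - 4)/(x^2 + 4)^2; the denominator is positive wherever f is defined, so f'(x) = 0 ⇔ -3*x^2 + 18*x + 12 = 0.
  Factor: -3*x^2 + 18*x + 12 = -3*(x^2 - 6*x - 4); x^2 - 6*x - 4 = 0 has no rational roots; quadratic formula: x = (6 ± √52)/2.
  ⇒ x = 3 - sqrt(13) ≈ -0.6056, 3 + sqrt(13) ≈ 6.6056

f''(x) = 6*(x^3 - 9*x^2 - 12*x + 12)/(x^6 + 12*x^4 + 48*x^2 + 64)
Second-derivative test at each critical point:
  f''(-0.6056) = 1.1345 > 0 → local minimum
  f''(6.6056) = -0.0095 < 0 → local maximum

Critical points: x = 3 - sqrt(13) ≈ -0.6056 (local minimum); x = 3 + sqrt(13) ≈ 6.6056 (local maximum)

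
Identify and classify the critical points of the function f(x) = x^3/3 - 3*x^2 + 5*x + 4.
f'(x) = x^2 - 6*x + 5

Solve f'(x) = 0:
  Factor: x^2 - 6*x + 5 = (x - 5)*(x - 1) = 0.
  ⇒ x = 1, 5

f''(x) = 2*x - 6
Second-derivative test at each critical point:
  f''(1) = -4 < 0 → local maximum
  f''(5) = 4 > 0 → local minimum

Critical points: x = 1 (local maximum); x = 5 (local minimum)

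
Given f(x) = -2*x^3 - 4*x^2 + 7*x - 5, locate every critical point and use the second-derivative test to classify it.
f'(x) = -6*x^2 - 8*x + 7

Solve f'(x) = 0:
  6*x^2 + 8*x - 7 = 0 has no rational roots; quadratic formula: x = (-8 ± √232)/12.
  ⇒ x = -sqrt(58)/6 - 2/3 ≈ -1.9360, -2/3 + sqrt(58)/6 ≈ 0.6026

f''(x) = -12*x - 8
Second-derivative test at each critical point:
  f''(-1.9360) = 15.2315 > 0 → local minimum
  f''(0.6026) = -15.2315 < 0 → local maximum

Critical points: x = -sqrt(58)/6 - 2/3 ≈ -1.9360 (local minimum); x = -2/3 + sqrt(58)/6 ≈ 0.6026 (local maximum)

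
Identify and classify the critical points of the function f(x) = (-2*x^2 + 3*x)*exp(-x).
f'(x) = (2*x^2 - 7*x + 3)*exp(-x)

Solve f'(x) = 0:
  f'(x) = (2*x^2 - 7*x + 3)·exp(-x) and exp(-x) > 0 for every x, so f'(x) = 0 ⇔ 2*x^2 - 7*x + 3 = 0.
  Factor: 2*x^2 - 7*x + 3 = (x - 3)*(2*x - 1) = 0.
  ⇒ x = 1/2, 3

f''(x) = (-2*x^2 + 11*x - 10)*exp(-x)
Second-derivative test at each critical point:
  f''(1/2) = -3.0327 < 0 → local maximum
  f''(3) = 0.2489 > 0 → local minimum

Critical points: x = 1/2 (local maximum); x = 3 (local minimum)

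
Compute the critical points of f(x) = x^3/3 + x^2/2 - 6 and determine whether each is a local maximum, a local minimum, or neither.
f'(x) = x*(x + 1)

Solve f'(x) = 0:
  Factor: x^2 + x = x*(x + 1) = 0.
  ⇒ x = -1, 0

f''(x) = 2*x + 1
Second-derivative test at each critical point:
  f''(-1) = -1 < 0 → local maximum
  f''(0) = 1 > 0 → local minimum

Critical points: x = -1 (local maximum); x = 0 (local minimum)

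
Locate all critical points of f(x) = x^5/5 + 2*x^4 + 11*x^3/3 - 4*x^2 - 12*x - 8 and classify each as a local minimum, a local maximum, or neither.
f'(x) = x^4 + 8*x^3 + 11*x^2 - 8*x - 12

Solve f'(x) = 0:
  Factor: x^4 + 8*x^3 + 11*x^2 - 8*x - 12 = (x - 1)*(x + 1)*(x + 2)*(x + 6) = 0.
  ⇒ x = -6, -2, -1, 1

f''(x) = 4*x^3 + 24*x^2 + 22*x - 8
Second-derivative test at each critical point:
  f''(-6) = -140 < 0 → local maximum
  f''(-2) = 12 > 0 → local minimum
  f''(-1) = -10 < 0 → local maximum
  f''(1) = 42 > 0 → local minimum

Critical points: x = -6 (local maximum); x = -2 (local minimum); x = -1 (local maximum); x = 1 (local minimum)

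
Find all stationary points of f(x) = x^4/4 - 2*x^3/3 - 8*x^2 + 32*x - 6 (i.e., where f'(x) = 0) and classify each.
f'(x) = x^3 - 2*x^2 - 16*x + 32

Solve f'(x) = 0:
  Factor: x^3 - 2*x^2 - 16*x + 32 = (x - 4)*(x - 2)*(x + 4) = 0.
  ⇒ x = -4, 2, 4

f''(x) = 3*x^2 - 4*x - 16
Second-derivative test at each critical point:
  f''(-4) = 48 > 0 → local minimum
  f''(2) = -12 < 0 → local maximum
  f''(4) = 16 > 0 → local minimum

Critical points: x = -4 (local minimum); x = 2 (local maximum); x = 4 (local minimum)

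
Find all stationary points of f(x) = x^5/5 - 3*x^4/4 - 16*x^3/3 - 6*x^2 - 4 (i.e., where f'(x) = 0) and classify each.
f'(x) = x*(x^3 - 3*x^2 - 16*x - 12)

Solve f'(x) = 0:
  Factor: x^4 - 3*x^3 - 16*x^2 - 12*x = x*(x - 6)*(x + 1)*(x + 2) = 0.
  ⇒ x = -2, -1, 0, 6

f''(x) = 4*x^3 - 9*x^2 - 32*x - 12
Second-derivative test at each critical point:
  f''(-2) = -16 < 0 → local maximum
  f''(-1) = 7 > 0 → local minimum
  f''(0) = -12 < 0 → local maximum
  f''(6) = 336 > 0 → local minimum

Critical points: x = -2 (local maximum); x = -1 (local minimum); x = 0 (local maximum); x = 6 (local minimum)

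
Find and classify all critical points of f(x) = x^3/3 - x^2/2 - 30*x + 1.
f'(x) = x^2 - x - 30

Solve f'(x) = 0:
  Factor: x^2 - x - 30 = (x - 6)*(x + 5) = 0.
  ⇒ x = -5, 6

f''(x) = 2*x - 1
Second-derivative test at each critical point:
  f''(-5) = -11 < 0 → local maximum
  f''(6) = 11 > 0 → local minimum

Critical points: x = -5 (local maximum); x = 6 (local minimum)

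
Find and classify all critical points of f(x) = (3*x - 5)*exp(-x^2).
f'(x) = (-2*x*(3*x - 5) + 3)*exp(-x^2)

Solve f'(x) = 0:
  f'(x) = (-6*x^2 + 10*x + 3)·exp(-x^2) and exp(-x^2) > 0 for every x, so f'(x) = 0 ⇔ -6*x^2 + 10*x + 3 = 0.
  6*x^2 - 10*x - 3 = 0 has no rational roots; quadratic formula: x = (10 ± √172)/12.
  ⇒ x = 5/6 - sqrt(43)/6 ≈ -0.2596, 5/6 + sqrt(43)/6 ≈ 1.9262

f''(x) = 2*(2*x^2*(3*x - 5) - 9*x + 5)*exp(-x^2)
Second-derivative test at each critical point:
  f''(-0.2596) = 12.2603 > 0 → local minimum
  f''(1.9262) = -0.3209 < 0 → local maximum

Critical points: x = 5/6 - sqrt(43)/6 ≈ -0.2596 (local minimum); x = 5/6 + sqrt(43)/6 ≈ 1.9262 (local maximum)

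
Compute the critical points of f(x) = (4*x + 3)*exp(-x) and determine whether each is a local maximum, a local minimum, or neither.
f'(x) = (1 - 4*x)*exp(-x)

Solve f'(x) = 0:
  f'(x) = (1 - 4*x)·exp(-x) and exp(-x) > 0 for every x, so f'(x) = 0 ⇔ 1 - 4*x = 0.
  1 - 4*x = 0.
  ⇒ x = 1/4

f''(x) = (4*x - 5)*exp(-x)
Second-derivative test at each critical point:
  f''(1/4) = -3.1152 < 0 → local maximum

Critical points: x = 1/4 (local maximum)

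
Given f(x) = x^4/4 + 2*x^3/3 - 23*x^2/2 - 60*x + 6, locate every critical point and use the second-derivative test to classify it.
f'(x) = x^3 + 2*x^2 - 23*x - 60

Solve f'(x) = 0:
  Factor: x^3 + 2*x^2 - 23*x - 60 = (x - 5)*(x + 3)*(x + 4) = 0.
  ⇒ x = -4, -3, 5

f''(x) = 3*x^2 + 4*x - 23
Second-derivative test at each critical point:
  f''(-4) = 9 > 0 → local minimum
  f''(-3) = -8 < 0 → local maximum
  f''(5) = 72 > 0 → local minimum

Critical points: x = -4 (local minimum); x = -3 (local maximum); x = 5 (local minimum)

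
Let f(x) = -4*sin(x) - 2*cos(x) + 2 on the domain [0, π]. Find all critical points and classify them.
f'(x) = 2*sin(x) - 4*cos(x)

Solve f'(x) = 0 on [0, π]:
  f'(x) = 0 ⇔ -4*cos(x) = -2*sin(x) ⇔ tan(x) = 2, i.e. x = arctan(2) + nπ; keep the solutions lying in [0, π].
  ⇒ x = atan(2) ≈ 1.1071

f''(x) = 4*sin(x) + 2*cos(x)
Second-derivative test at each critical point:
  f''(1.1071) = 4.4721 > 0 → local minimum

Critical points: x = atan(2) ≈ 1.1071 (local minimum)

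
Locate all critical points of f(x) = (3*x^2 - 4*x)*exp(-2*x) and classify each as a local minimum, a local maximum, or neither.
f'(x) = 2*(-3*x^2 + 7*x - 2)*exp(-2*x)

Solve f'(x) = 0:
  f'(x) = (-6*x^2 + 14*x - 4)·exp(-2*x) and exp(-2*x) > 0 for every x, so f'(x) = 0 ⇔ -6*x^2 + 14*x - 4 = 0.
  Factor: -6*x^2 + 14*x - 4 = -2*(x - 2)*(3*x - 1) = 0.
  ⇒ x = 1/3, 2

f''(x) = 2*(6*x^2 - 20*x + 11)*exp(-2*x)
Second-derivative test at each critical point:
  f''(1/3) = 5.1342 > 0 → local minimum
  f''(2) = -0.1832 < 0 → local maximum

Critical points: x = 1/3 (local minimum); x = 2 (local maximum)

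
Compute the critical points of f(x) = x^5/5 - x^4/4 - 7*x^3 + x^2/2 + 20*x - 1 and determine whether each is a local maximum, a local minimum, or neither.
f'(x) = x^4 - x^3 - 21*x^2 + x + 20

Solve f'(x) = 0:
  Factor: x^4 - x^3 - 21*x^2 + x + 20 = (x - 5)*(x - 1)*(x + 1)*(x + 4) = 0.
  ⇒ x = -4, -1, 1, 5

f''(x) = 4*x^3 - 3*x^2 - 42*x + 1
Second-derivative test at each critical point:
  f''(-4) = -135 < 0 → local maximum
  f''(-1) = 36 > 0 → local minimum
  f''(1) = -40 < 0 → local maximum
  f''(5) = 216 > 0 → local minimum

Critical points: x = -4 (local maximum); x = -1 (local minimum); x = 1 (local maximum); x = 5 (local minimum)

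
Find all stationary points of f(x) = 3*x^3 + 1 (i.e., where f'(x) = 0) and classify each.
f'(x) = 9*x^2

Solve f'(x) = 0:
  ⇒ x = 0

f''(x) = 18*x
Second-derivative test at each critical point:
  f''(0) = 0, so the second-derivative test is inconclusive; use the first-derivative test: f'(-1/4) = 0.5625, f'(1/4) = 0.5625 — f' is positive on both sides (no sign change) → neither a local maximum nor a local minimum

Critical points: x = 0 (neither)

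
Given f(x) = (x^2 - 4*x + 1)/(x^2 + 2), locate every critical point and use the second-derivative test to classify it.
f'(x) = 2*(2*x^2 + x - 4)/(x^4 + 4*x^2 + 4)

Solve f'(x) = 0:
  f'(x) = 2*(2*x^2 + x - 4)/(x^2 + 2)^2; the denominator is positive wherever f is defined, so f'(x) = 0 ⇔ 4*x^2 + 2*x - 8 = 0.
  Factor: 4*x^2 + 2*x - 8 = 2*(2*x^2 + x - 4); 2*x^2 + x - 4 = 0 has no rational roots; quadratic formula: x = (-1 ± √33)/4.
  ⇒ x = -sqrt(33)/4 - 1/4 ≈ -1.6861, -1/4 + sqrt(33)/4 ≈ 1.1861

f''(x) = 2*(-4*x^3 - 3*x^2 + 24*x + 2)/(x^6 + 6*x^4 + 12*x^2 + 8)
Second-derivative test at each critical point:
  f''(-1.6861) = -0.4898 < 0 → local maximum
  f''(1.1861) = 0.9898 > 0 → local minimum

Critical points: x = -sqrt(33)/4 - 1/4 ≈ -1.6861 (local maximum); x = -1/4 + sqrt(33)/4 ≈ 1.1861 (local minimum)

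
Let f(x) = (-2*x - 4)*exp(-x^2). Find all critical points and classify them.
f'(x) = 2*(2*x*(x + 2) - 1)*exp(-x^2)

Solve f'(x) = 0:
  f'(x) = (4*x^2 + 8*x - 2)·exp(-x^2) and exp(-x^2) > 0 for every x, so f'(x) = 0 ⇔ 4*x^2 + 8*x - 2 = 0.
  Factor: 4*x^2 + 8*x - 2 = 2*(2*x^2 + 4*x - 1); 2*x^2 + 4*x - 1 = 0 has no rational roots; quadratic formula: x = (-4 ± √24)/4.
  ⇒ x = -sqrt(6)/2 - 1 ≈ -2.2247, -1 + sqrt(6)/2 ≈ 0.2247

f''(x) = 4*(-2*x^2*(x + 2) + 3*x + 2)*exp(-x^2)
Second-derivative test at each critical point:
  f''(-2.2247) = -0.0694 < 0 → local maximum
  f''(0.2247) = 9.3154 > 0 → local minimum

Critical points: x = -sqrt(6)/2 - 1 ≈ -2.2247 (local maximum); x = -1 + sqrt(6)/2 ≈ 0.2247 (local minimum)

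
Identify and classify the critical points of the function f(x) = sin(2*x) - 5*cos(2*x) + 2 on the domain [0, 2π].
f'(x) = 10*sin(2*x) + 2*cos(2*x)

Solve f'(x) = 0 on [0, 2π]:
  f'(x) = 0 ⇔ cos(2*x) = -5*sin(2*x) ⇔ tan(2*x) = -1/5, i.e. 2*x = arctan(-1/5) + nπ; keep the solutions lying in [0, 2π].
  ⇒ x = -atan(1/5)/2 + pi/2 ≈ 1.4721, pi - atan(1/5)/2 ≈ 3.0429, -atan(1/5)/2 + 3*pi/2 ≈ 4.6137, -atan(1/5)/2 + 2*pi ≈ 6.1845

f''(x) = -4*sin(2*x) + 20*cos(2*x)
Second-derivative test at each critical point:
  f''(1.4721) = -20.3961 < 0 → local maximum
  f''(3.0429) = 20.3961 > 0 → local minimum
  f''(4.6137) = -20.3961 < 0 → local maximum
  f''(6.1845) = 20.3961 > 0 → local minimum

Critical points: x = -atan(1/5)/2 + pi/2 ≈ 1.4721 (local maximum); x = pi - atan(1/5)/2 ≈ 3.0429 (local minimum); x = -atan(1/5)/2 + 3*pi/2 ≈ 4.6137 (local maximum); x = -atan(1/5)/2 + 2*pi ≈ 6.1845 (local minimum)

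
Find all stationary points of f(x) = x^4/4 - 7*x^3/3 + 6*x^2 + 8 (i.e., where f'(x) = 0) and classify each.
f'(x) = x*(x^2 - 7*x + 12)

Solve f'(x) = 0:
  Factor: x^3 - 7*x^2 + 12*x = x*(x - 4)*(x - 3) = 0.
  ⇒ x = 0, 3, 4

f''(x) = 3*x^2 - 14*x + 12
Second-derivative test at each critical point:
  f''(0) = 12 > 0 → local minimum
  f''(3) = -3 < 0 → local maximum
  f''(4) = 4 > 0 → local minimum

Critical points: x = 0 (local minimum); x = 3 (local maximum); x = 4 (local minimum)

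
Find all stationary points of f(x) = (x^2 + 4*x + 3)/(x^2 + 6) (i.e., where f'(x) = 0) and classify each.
f'(x) = 2*(-2*x^2 + 3*x + 12)/(x^4 + 12*x^2 + 36)

Solve f'(x) = 0:
  f'(x) = -2*(2*x^2 - 3*x - 12)/(x^2 + 6)^2; the denominator is positive wherever f is defined, so f'(x) = 0 ⇔ -4*x^2 + 6*x + 24 = 0.
  Factor: -4*x^2 + 6*x + 24 = -2*(2*x^2 - 3*x - 12); 2*x^2 - 3*x - 12 = 0 has no rational roots; quadratic formula: x = (3 ± √105)/4.
  ⇒ x = 3/4 - sqrt(105)/4 ≈ -1.8117, 3/4 + sqrt(105)/4 ≈ 3.3117

f''(x) = 2*(4*x^3 - 9*x^2 - 72*x + 18)/(x^6 + 18*x^4 + 108*x^2 + 216)
Second-derivative test at each critical point:
  f''(-1.8117) = 0.2379 > 0 → local minimum
  f''(3.3117) = -0.0712 < 0 → local maximum

Critical points: x = 3/4 - sqrt(105)/4 ≈ -1.8117 (local minimum); x = 3/4 + sqrt(105)/4 ≈ 3.3117 (local maximum)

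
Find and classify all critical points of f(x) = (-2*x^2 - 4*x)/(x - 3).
f'(x) = 2*(-x^2 + 6*x + 6)/(x^2 - 6*x + 9)

Solve f'(x) = 0:
  f'(x) = -2*(x^2 - 6*x - 6)/(x - 3)^2; the denominator is positive wherever f is defined, so f'(x) = 0 ⇔ -2*x^2 + 12*x + 12 = 0.
  Factor: -2*x^2 + 12*x + 12 = -2*(x^2 - 6*x - 6); x^2 - 6*x - 6 = 0 has no rational roots; quadratic formula: x = (6 ± √60)/2.
  ⇒ x = 3 - sqrt(15) ≈ -0.8730, 3 + sqrt(15) ≈ 6.8730

f''(x) = -60/(x^3 - 9*x^2 + 27*x - 27)
Second-derivative test at each critical point:
  f''(-0.8730) = 1.0328 > 0 → local minimum
  f''(6.8730) = -1.0328 < 0 → local maximum

Critical points: x = 3 - sqrt(15) ≈ -0.8730 (local minimum); x = 3 + sqrt(15) ≈ 6.8730 (local maximum)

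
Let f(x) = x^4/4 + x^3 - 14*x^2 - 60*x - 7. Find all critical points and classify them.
f'(x) = x^3 + 3*x^2 - 28*x - 60

Solve f'(x) = 0:
  Factor: x^3 + 3*x^2 - 28*x - 60 = (x - 5)*(x + 2)*(x + 6) = 0.
  ⇒ x = -6, -2, 5

f''(x) = 3*x^2 + 6*x - 28
Second-derivative test at each critical point:
  f''(-6) = 44 > 0 → local minimum
  f''(-2) = -28 < 0 → local maximum
  f''(5) = 77 > 0 → local minimum

Critical points: x = -6 (local minimum); x = -2 (local maximum); x = 5 (local minimum)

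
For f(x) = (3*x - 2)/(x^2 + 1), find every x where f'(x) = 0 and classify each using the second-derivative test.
f'(x) = (-3*x^2 + 4*x + 3)/(x^4 + 2*x^2 + 1)

Solve f'(x) = 0:
  f'(x) = -(3*x^2 - 4*x - 3)/(x^2 + 1)^2; the denominator is positive wherever f is defined, so f'(x) = 0 ⇔ -3*x^2 + 4*x + 3 = 0.
  3*x^2 - 4*x - 3 = 0 has no rational roots; quadratic formula: x = (4 ± √52)/6.
  ⇒ x = 2/3 - sqrt(13)/3 ≈ -0.5352, 2/3 + sqrt(13)/3 ≈ 1.8685

f''(x) = 2*(4*x^2*(3*x - 2) + (2 - 9*x)*(x^2 + 1))/(x^2 + 1)^3
Second-derivative test at each critical point:
  f''(-0.5352) = 4.3575 > 0 → local minimum
  f''(1.8685) = -0.3575 < 0 → local maximum

Critical points: x = 2/3 - sqrt(13)/3 ≈ -0.5352 (local minimum); x = 2/3 + sqrt(13)/3 ≈ 1.8685 (local maximum)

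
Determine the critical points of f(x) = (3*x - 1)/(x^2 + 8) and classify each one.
f'(x) = (-3*x^2 + 2*x + 24)/(x^4 + 16*x^2 + 64)

Solve f'(x) = 0:
  f'(x) = -(3*x^2 - 2*x - 24)/(x^2 + 8)^2; the denominator is positive wherever f is defined, so f'(x) = 0 ⇔ -3*x^2 + 2*x + 24 = 0.
  3*x^2 - 2*x - 24 = 0 has no rational roots; quadratic formula: x = (2 ± √292)/6.
  ⇒ x = 1/3 - sqrt(73)/3 ≈ -2.5147, 1/3 + sqrt(73)/3 ≈ 3.1813

f''(x) = 2*(4*x^2*(3*x - 1) + (1 - 9*x)*(x^2 + 8))/(x^2 + 8)^3
Second-derivative test at each critical point:
  f''(-2.5147) = 0.0833 > 0 → local minimum
  f''(3.1813) = -0.0520 < 0 → local maximum

Critical points: x = 1/3 - sqrt(73)/3 ≈ -2.5147 (local minimum); x = 1/3 + sqrt(73)/3 ≈ 3.1813 (local maximum)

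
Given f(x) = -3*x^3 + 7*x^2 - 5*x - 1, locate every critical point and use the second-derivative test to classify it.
f'(x) = -9*x^2 + 14*x - 5

Solve f'(x) = 0:
  Factor: -9*x^2 + 14*x - 5 = -(x - 1)*(9*x - 5) = 0.
  ⇒ x = 5/9, 1

f''(x) = 14 - 18*x
Second-derivative test at each critical point:
  f''(5/9) = 4 > 0 → local minimum
  f''(1) = -4 < 0 → local maximum

Critical points: x = 5/9 (local minimum); x = 1 (local maximum)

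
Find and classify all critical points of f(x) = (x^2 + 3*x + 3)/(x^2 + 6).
f'(x) = 3*(-x^2 + 2*x + 6)/(x^4 + 12*x^2 + 36)

Solve f'(x) = 0:
  f'(x) = -3*(x^2 - 2*x - 6)/(x^2 + 6)^2; the denominator is positive wherever f is defined, so f'(x) = 0 ⇔ -3*x^2 + 6*x + 18 = 0.
  Factor: -3*x^2 + 6*x + 18 = -3*(x^2 - 2*x - 6); x^2 - 2*x - 6 = 0 has no rational roots; quadratic formula: x = (2 ± √28)/2.
  ⇒ x = 1 - sqrt(7) ≈ -1.6458, 1 + sqrt(7) ≈ 3.6458

f''(x) = 6*(x^3 - 3*x^2 - 18*x + 6)/(x^6 + 18*x^4 + 108*x^2 + 216)
Second-derivative test at each critical point:
  f''(-1.6458) = 0.2093 > 0 → local minimum
  f''(3.6458) = -0.0427 < 0 → local maximum

Critical points: x = 1 - sqrt(7) ≈ -1.6458 (local minimum); x = 1 + sqrt(7) ≈ 3.6458 (local maximum)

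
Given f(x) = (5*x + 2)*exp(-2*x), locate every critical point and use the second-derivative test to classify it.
f'(x) = (1 - 10*x)*exp(-2*x)

Solve f'(x) = 0:
  f'(x) = (1 - 10*x)·exp(-2*x) and exp(-2*x) > 0 for every x, so f'(x) = 0 ⇔ 1 - 10*x = 0.
  1 - 10*x = 0.
  ⇒ x = 1/10

f''(x) = 4*(5*x - 3)*exp(-2*x)
Second-derivative test at each critical point:
  f''(1/10) = -8.1873 < 0 → local maximum

Critical points: x = 1/10 (local maximum)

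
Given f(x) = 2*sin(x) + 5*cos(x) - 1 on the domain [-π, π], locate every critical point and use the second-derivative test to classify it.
f'(x) = -5*sin(x) + 2*cos(x)

Solve f'(x) = 0 on [-π, π]:
  f'(x) = 0 ⇔ 2*cos(x) = 5*sin(x) ⇔ tan(x) = 2/5, i.e. x = arctan(2/5) + nπ; keep the solutions lying in [-π, π].
  ⇒ x = -pi + atan(2/5) ≈ -2.7611, atan(2/5) ≈ 0.3805

f''(x) = -2*sin(x) - 5*cos(x)
Second-derivative test at each critical point:
  f''(-2.7611) = 5.3852 > 0 → local minimum
  f''(0.3805) = -5.3852 < 0 → local maximum

Critical points: x = -pi + atan(2/5) ≈ -2.7611 (local minimum); x = atan(2/5) ≈ 0.3805 (local maximum)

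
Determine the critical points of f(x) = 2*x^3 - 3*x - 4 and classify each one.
f'(x) = 6*x^2 - 3

Solve f'(x) = 0:
  Factor: 6*x^2 - 3 = 3*(2*x^2 - 1); 2*x^2 - 1 = 0 has no rational roots; quadratic formula: x = (0 ± √8)/4.
  ⇒ x = -sqrt(2)/2 ≈ -0.7071, sqrt(2)/2 ≈ 0.7071

f''(x) = 12*x
Second-derivative test at each critical point:
  f''(-0.7071) = -8.4853 < 0 → local maximum
  f''(0.7071) = 8.4853 > 0 → local minimum

Critical points: x = -sqrt(2)/2 ≈ -0.7071 (local maximum); x = sqrt(2)/2 ≈ 0.7071 (local minimum)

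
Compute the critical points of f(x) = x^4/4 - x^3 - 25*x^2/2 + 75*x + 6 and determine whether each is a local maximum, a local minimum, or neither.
f'(x) = x^3 - 3*x^2 - 25*x + 75

Solve f'(x) = 0:
  Factor: x^3 - 3*x^2 - 25*x + 75 = (x - 5)*(x - 3)*(x + 5) = 0.
  ⇒ x = -5, 3, 5

f''(x) = 3*x^2 - 6*x - 25
Second-derivative test at each critical point:
  f''(-5) = 80 > 0 → local minimum
  f''(3) = -16 < 0 → local maximum
  f''(5) = 20 > 0 → local minimum

Critical points: x = -5 (local minimum); x = 3 (local maximum); x = 5 (local minimum)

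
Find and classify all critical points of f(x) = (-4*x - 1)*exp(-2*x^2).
f'(x) = 4*(x*(4*x + 1) - 1)*exp(-2*x^2)

Solve f'(x) = 0:
  f'(x) = (16*x^2 + 4*x - 4)·exp(-2*x^2) and exp(-2*x^2) > 0 for every x, so f'(x) = 0 ⇔ 16*x^2 + 4*x - 4 = 0.
  Factor: 16*x^2 + 4*x - 4 = 4*(4*x^2 + x - 1); 4*x^2 + x - 1 = 0 has no rational roots; quadratic formula: x = (-1 ± √17)/8.
  ⇒ x = -sqrt(17)/8 - 1/8 ≈ -0.6404, -1/8 + sqrt(17)/8 ≈ 0.3904

f''(x) = 4*(-16*x^3 - 4*x^2 + 12*x + 1)*exp(-2*x^2)
Second-derivative test at each critical point:
  f''(-0.6404) = -7.2624 < 0 → local maximum
  f''(0.3904) = 12.1593 > 0 → local minimum

Critical points: x = -sqrt(17)/8 - 1/8 ≈ -0.6404 (local maximum); x = -1/8 + sqrt(17)/8 ≈ 0.3904 (local minimum)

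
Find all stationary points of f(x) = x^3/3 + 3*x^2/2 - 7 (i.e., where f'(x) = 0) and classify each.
f'(x) = x*(x + 3)

Solve f'(x) = 0:
  Factor: x^2 + 3*x = x*(x + 3) = 0.
  ⇒ x = -3, 0

f''(x) = 2*x + 3
Second-derivative test at each critical point:
  f''(-3) = -3 < 0 → local maximum
  f''(0) = 3 > 0 → local minimum

Critical points: x = -3 (local maximum); x = 0 (local minimum)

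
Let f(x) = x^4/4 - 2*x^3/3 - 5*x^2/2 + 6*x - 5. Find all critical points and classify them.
f'(x) = x^3 - 2*x^2 - 5*x + 6

Solve f'(x) = 0:
  Factor: x^3 - 2*x^2 - 5*x + 6 = (x - 3)*(x - 1)*(x + 2) = 0.
  ⇒ x = -2, 1, 3

f''(x) = 3*x^2 - 4*x - 5
Second-derivative test at each critical point:
  f''(-2) = 15 > 0 → local minimum
  f''(1) = -6 < 0 → local maximum
  f''(3) = 10 > 0 → local minimum

Critical points: x = -2 (local minimum); x = 1 (local maximum); x = 3 (local minimum)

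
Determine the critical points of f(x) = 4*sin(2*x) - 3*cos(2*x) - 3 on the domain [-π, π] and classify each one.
f'(x) = 6*sin(2*x) + 8*cos(2*x)

Solve f'(x) = 0 on [-π, π]:
  f'(x) = 0 ⇔ 4*cos(2*x) = -3*sin(2*x) ⇔ tan(2*x) = -4/3, i.e. 2*x = arctan(-4/3) + nπ; keep the solutions lying in [-π, π].
  ⇒ x = -pi/2 - atan(4/3)/2 ≈ -2.0344, -atan(4/3)/2 ≈ -0.4636, -atan(4/3)/2 + pi/2 ≈ 1.1071, pi - atan(4/3)/2 ≈ 2.6779

f''(x) = -16*sin(2*x) + 12*cos(2*x)
Second-derivative test at each critical point:
  f''(-2.0344) = -20 < 0 → local maximum
  f''(-0.4636) = 20 > 0 → local minimum
  f''(1.1071) = -20 < 0 → local maximum
  f''(2.6779) = 20 > 0 → local minimum

Critical points: x = -pi/2 - atan(4/3)/2 ≈ -2.0344 (local maximum); x = -atan(4/3)/2 ≈ -0.4636 (local minimum); x = -atan(4/3)/2 + pi/2 ≈ 1.1071 (local maximum); x = pi - atan(4/3)/2 ≈ 2.6779 (local minimum)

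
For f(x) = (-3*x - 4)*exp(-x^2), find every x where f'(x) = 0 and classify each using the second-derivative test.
f'(x) = (2*x*(3*x + 4) - 3)*exp(-x^2)

Solve f'(x) = 0:
  f'(x) = (6*x^2 + 8*x - 3)·exp(-x^2) and exp(-x^2) > 0 for every x, so f'(x) = 0 ⇔ 6*x^2 + 8*x - 3 = 0.
  6*x^2 + 8*x - 3 = 0 has no rational roots; quadratic formula: x = (-8 ± √136)/12.
  ⇒ x = -sqrt(34)/6 - 2/3 ≈ -1.6385, -2/3 + sqrt(34)/6 ≈ 0.3052

f''(x) = 2*(-6*x^3 - 8*x^2 + 9*x + 4)*exp(-x^2)
Second-derivative test at each critical point:
  f''(-1.6385) = -0.7959 < 0 → local maximum
  f''(0.3052) = 10.6250 > 0 → local minimum

Critical points: x = -sqrt(34)/6 - 2/3 ≈ -1.6385 (local maximum); x = -2/3 + sqrt(34)/6 ≈ 0.3052 (local minimum)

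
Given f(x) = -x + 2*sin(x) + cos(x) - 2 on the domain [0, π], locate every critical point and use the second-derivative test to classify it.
f'(x) = -sin(x) + 2*cos(x) - 1

Solve f'(x) = 0 on [0, π]:
  f'(x) = 0 ⇔ -sin(x) + 2*cos(x) = 1. Write the left side as R·cos(x + φ) with R = √(2² + 1²) = sqrt(5), cos φ = 2*sqrt(5)/5, sin φ = sqrt(5)/5; then cos(x + φ) = sqrt(5)/5. Solve for x and keep the solutions lying in [0, π].
  ⇒ x = atan(3/4) ≈ 0.6435

f''(x) = -2*sin(x) - cos(x)
Second-derivative test at each critical point:
  f''(0.6435) = -2 < 0 → local maximum

Critical points: x = atan(3/4) ≈ 0.6435 (local maximum)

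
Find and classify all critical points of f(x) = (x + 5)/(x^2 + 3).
f'(x) = (x^2 - 2*x*(x + 5) + 3)/(x^2 + 3)^2

Solve f'(x) = 0:
  f'(x) = -(x^2 + 10*x - 3)/(x^2 + 3)^2; the denominator is positive wherever f is defined, so f'(x) = 0 ⇔ -x^2 - 10*x + 3 = 0.
  x^2 + 10*x - 3 = 0 has no rational roots; quadratic formula: x = (-10 ± √112)/2.
  ⇒ x = -2*sqrt(7) - 5 ≈ -10.2915, -5 + 2*sqrt(7) ≈ 0.2915

f''(x) = 2*(4*x^2*(x + 5) - (3*x + 5)*(x^2 + 3))/(x^2 + 3)^3
Second-derivative test at each critical point:
  f''(-10.2915) = 0.0009 > 0 → local minimum
  f''(0.2915) = -1.1120 < 0 → local maximum

Critical points: x = -2*sqrt(7) - 5 ≈ -10.2915 (local minimum); x = -5 + 2*sqrt(7) ≈ 0.2915 (local maximum)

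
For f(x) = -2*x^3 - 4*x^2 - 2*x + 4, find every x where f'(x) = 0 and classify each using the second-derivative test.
f'(x) = -6*x^2 - 8*x - 2

Solve f'(x) = 0:
  Factor: -6*x^2 - 8*x - 2 = -2*(x + 1)*(3*x + 1) = 0.
  ⇒ x = -1, -1/3

f''(x) = -12*x - 8
Second-derivative test at each critical point:
  f''(-1) = 4 > 0 → local minimum
  f''(-1/3) = -4 < 0 → local maximum

Critical points: x = -1 (local minimum); x = -1/3 (local maximum)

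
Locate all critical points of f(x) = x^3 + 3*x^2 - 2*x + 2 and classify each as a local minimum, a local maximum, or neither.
f'(x) = 3*x^2 + 6*x - 2

Solve f'(x) = 0:
  3*x^2 + 6*x - 2 = 0 has no rational roots; quadratic formula: x = (-6 ± √60)/6.
  ⇒ x = -sqrt(15)/3 - 1 ≈ -2.2910, -1 + sqrt(15)/3 ≈ 0.2910

f''(x) = 6*x + 6
Second-derivative test at each critical point:
  f''(-2.2910) = -7.7460 < 0 → local maximum
  f''(0.2910) = 7.7460 > 0 → local minimum

Critical points: x = -sqrt(15)/3 - 1 ≈ -2.2910 (local maximum); x = -1 + sqrt(15)/3 ≈ 0.2910 (local minimum)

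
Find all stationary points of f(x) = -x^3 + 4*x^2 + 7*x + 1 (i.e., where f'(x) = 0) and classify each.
f'(x) = -3*x^2 + 8*x + 7

Solve f'(x) = 0:
  3*x^2 - 8*x - 7 = 0 has no rational roots; quadratic formula: x = (8 ± √148)/6.
  ⇒ x = 4/3 - sqrt(37)/3 ≈ -0.6943, 4/3 + sqrt(37)/3 ≈ 3.3609

f''(x) = 8 - 6*x
Second-derivative test at each critical point:
  f''(-0.6943) = 12.1655 > 0 → local minimum
  f''(3.3609) = -12.1655 < 0 → local maximum

Critical points: x = 4/3 - sqrt(37)/3 ≈ -0.6943 (local minimum); x = 4/3 + sqrt(37)/3 ≈ 3.3609 (local maximum)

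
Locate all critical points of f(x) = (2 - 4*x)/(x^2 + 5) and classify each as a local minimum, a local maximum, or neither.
f'(x) = 4*(x^2 - x - 5)/(x^4 + 10*x^2 + 25)

Solve f'(x) = 0:
  f'(x) = 4*(x^2 - x - 5)/(x^2 + 5)^2; the denominator is positive wherever f is defined, so f'(x) = 0 ⇔ 4*x^2 - 4*x - 20 = 0.
  Factor: 4*x^2 - 4*x - 20 = 4*(x^2 - x - 5); x^2 - x - 5 = 0 has no rational roots; quadratic formula: x = (1 ± √21)/2.
  ⇒ x = 1/2 - sqrt(21)/2 ≈ -1.7913, 1/2 + sqrt(21)/2 ≈ 2.7913

f''(x) = 4*(4*x^2*(1 - 2*x) + (6*x - 1)*(x^2 + 5))/(x^2 + 5)^3
Second-derivative test at each critical point:
  f''(-1.7913) = -0.2720 < 0 → local maximum
  f''(2.7913) = 0.1120 > 0 → local minimum

Critical points: x = 1/2 - sqrt(21)/2 ≈ -1.7913 (local maximum); x = 1/2 + sqrt(21)/2 ≈ 2.7913 (local minimum)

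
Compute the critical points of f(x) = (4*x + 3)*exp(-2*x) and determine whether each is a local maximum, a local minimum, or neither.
f'(x) = 2*(-4*x - 1)*exp(-2*x)

Solve f'(x) = 0:
  f'(x) = (-8*x - 2)·exp(-2*x) and exp(-2*x) > 0 for every x, so f'(x) = 0 ⇔ -8*x - 2 = 0.
  Factor: -8*x - 2 = -2*(4*x + 1) = 0.
  ⇒ x = -1/4

f''(x) = 4*(4*x - 1)*exp(-2*x)
Second-derivative test at each critical point:
  f''(-1/4) = -13.1898 < 0 → local maximum

Critical points: x = -1/4 (local maximum)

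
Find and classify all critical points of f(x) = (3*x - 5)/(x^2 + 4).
f'(x) = (-3*x^2 + 10*x + 12)/(x^4 + 8*x^2 + 16)

Solve f'(x) = 0:
  f'(x) = -(3*x^2 - 10*x - 12)/(x^2 + 4)^2; the denominator is positive wherever f is defined, so f'(x) = 0 ⇔ -3*x^2 + 10*x + 12 = 0.
  3*x^2 - 10*x - 12 = 0 has no rational roots; quadratic formula: x = (10 ± √244)/6.
  ⇒ x = 5/3 - sqrt(61)/3 ≈ -0.9367, 5/3 + sqrt(61)/3 ≈ 4.2701

f''(x) = 2*(4*x^2*(3*x - 5) + (5 - 9*x)*(x^2 + 4))/(x^2 + 4)^3
Second-derivative test at each critical point:
  f''(-0.9367) = 0.6566 > 0 → local minimum
  f''(4.2701) = -0.0316 < 0 → local maximum

Critical points: x = 5/3 - sqrt(61)/3 ≈ -0.9367 (local minimum); x = 5/3 + sqrt(61)/3 ≈ 4.2701 (local maximum)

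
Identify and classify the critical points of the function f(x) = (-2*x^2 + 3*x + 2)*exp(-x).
f'(x) = (2*x^2 - 7*x + 1)*exp(-x)

Solve f'(x) = 0:
  f'(x) = (2*x^2 - 7*x + 1)·exp(-x) and exp(-x) > 0 for every x, so f'(x) = 0 ⇔ 2*x^2 - 7*x + 1 = 0.
  2*x^2 - 7*x + 1 = 0 has no rational roots; quadratic formula: x = (7 ± √41)/4.
  ⇒ x = 7/4 - sqrt(41)/4 ≈ 0.1492, sqrt(41)/4 + 7/4 ≈ 3.3508

f''(x) = (-2*x^2 + 11*x - 8)*exp(-x)
Second-derivative test at each critical point:
  f''(0.1492) = -5.5155 < 0 → local maximum
  f''(3.3508) = 0.2245 > 0 → local minimum

Critical points: x = 7/4 - sqrt(41)/4 ≈ 0.1492 (local maximum); x = sqrt(41)/4 + 7/4 ≈ 3.3508 (local minimum)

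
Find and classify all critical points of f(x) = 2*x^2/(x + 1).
f'(x) = 2*x*(x + 2)/(x^2 + 2*x + 1)

Solve f'(x) = 0:
  f'(x) = 2*x*(x + 2)/(x + 1)^2; the denominator is positive wherever f is defined, so f'(x) = 0 ⇔ 2*x^2 + 4*x = 0.
  Factor: 2*x^2 + 4*x = 2*x*(x + 2) = 0.
  ⇒ x = -2, 0

f''(x) = 4/(x^3 + 3*x^2 + 3*x + 1)
Second-derivative test at each critical point:
  f''(-2) = -4 < 0 → local maximum
  f''(0) = 4 > 0 → local minimum

Critical points: x = -2 (local maximum); x = 0 (local minimum)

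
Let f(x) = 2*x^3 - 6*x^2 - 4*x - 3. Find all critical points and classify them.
f'(x) = 6*x^2 - 12*x - 4

Solve f'(x) = 0:
  Factor: 6*x^2 - 12*x - 4 = 2*(3*x^2 - 6*x - 2); 3*x^2 - 6*x - 2 = 0 has no rational roots; quadratic formula: x = (6 ± √60)/6.
  ⇒ x = 1 - sqrt(15)/3 ≈ -0.2910, 1 + sqrt(15)/3 ≈ 2.2910

f''(x) = 12*x - 12
Second-derivative test at each critical point:
  f''(-0.2910) = -15.4919 < 0 → local maximum
  f''(2.2910) = 15.4919 > 0 → local minimum

Critical points: x = 1 - sqrt(15)/3 ≈ -0.2910 (local maximum); x = 1 + sqrt(15)/3 ≈ 2.2910 (local minimum)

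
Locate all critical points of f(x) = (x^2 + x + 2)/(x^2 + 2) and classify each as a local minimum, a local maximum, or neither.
f'(x) = (2 - x^2)/(x^4 + 4*x^2 + 4)

Solve f'(x) = 0:
  f'(x) = -(x^2 - 2)/(x^2 + 2)^2; the denominator is positive wherever f is defined, so f'(x) = 0 ⇔ 2 - x^2 = 0.
  x^2 - 2 = 0 has no rational roots; quadratic formula: x = (0 ± √8)/2.
  ⇒ x = -sqrt(2) ≈ -1.4142, sqrt(2) ≈ 1.4142

f''(x) = 2*x*(x^2 - 6)/(x^6 + 6*x^4 + 12*x^2 + 8)
Second-derivative test at each critical point:
  f''(-1.4142) = 0.1768 > 0 → local minimum
  f''(1.4142) = -0.1768 < 0 → local maximum

Critical points: x = -sqrt(2) ≈ -1.4142 (local minimum); x = sqrt(2) ≈ 1.4142 (local maximum)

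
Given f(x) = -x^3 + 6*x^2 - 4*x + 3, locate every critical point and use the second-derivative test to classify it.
f'(x) = -3*x^2 + 12*x - 4

Solve f'(x) = 0:
  3*x^2 - 12*x + 4 = 0 has no rational roots; quadratic formula: x = (12 ± √96)/6.
  ⇒ x = 2 - 2*sqrt(6)/3 ≈ 0.3670, 2*sqrt(6)/3 + 2 ≈ 3.6330

f''(x) = 12 - 6*x
Second-derivative test at each critical point:
  f''(0.3670) = 9.7980 > 0 → local minimum
  f''(3.6330) = -9.7980 < 0 → local maximum

Critical points: x = 2 - 2*sqrt(6)/3 ≈ 0.3670 (local minimum); x = 2*sqrt(6)/3 + 2 ≈ 3.6330 (local maximum)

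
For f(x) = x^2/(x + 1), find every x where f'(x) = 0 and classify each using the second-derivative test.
f'(x) = x*(x + 2)/(x^2 + 2*x + 1)

Solve f'(x) = 0:
  f'(x) = x*(x + 2)/(x + 1)^2; the denominator is positive wherever f is defined, so f'(x) = 0 ⇔ x^2 + 2*x = 0.
  Factor: x^2 + 2*x = x*(x + 2) = 0.
  ⇒ x = -2, 0

f''(x) = 2/(x^3 + 3*x^2 + 3*x + 1)
Second-derivative test at each critical point:
  f''(-2) = -2 < 0 → local maximum
  f''(0) = 2 > 0 → local minimum

Critical points: x = -2 (local maximum); x = 0 (local minimum)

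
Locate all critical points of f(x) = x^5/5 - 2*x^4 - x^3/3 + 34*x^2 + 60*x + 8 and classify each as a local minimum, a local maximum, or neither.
f'(x) = x^4 - 8*x^3 - x^2 + 68*x + 60

Solve f'(x) = 0:
  Factor: x^4 - 8*x^3 - x^2 + 68*x + 60 = (x - 6)*(x - 5)*(x + 1)*(x + 2) = 0.
  ⇒ x = -2, -1, 5, 6

f''(x) = 4*x^3 - 24*x^2 - 2*x + 68
Second-derivative test at each critical point:
  f''(-2) = -56 < 0 → local maximum
  f''(-1) = 42 > 0 → local minimum
  f''(5) = -42 < 0 → local maximum
  f''(6) = 56 > 0 → local minimum

Critical points: x = -2 (local maximum); x = -1 (local minimum); x = 5 (local maximum); x = 6 (local minimum)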